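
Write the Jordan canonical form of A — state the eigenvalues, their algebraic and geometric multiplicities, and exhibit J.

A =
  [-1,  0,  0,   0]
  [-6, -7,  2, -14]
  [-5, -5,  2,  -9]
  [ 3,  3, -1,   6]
J_1(-1) ⊕ J_1(-1) ⊕ J_2(1)

The characteristic polynomial is
  det(x·I − A) = x^4 - 2*x^2 + 1 = (x - 1)^2*(x + 1)^2

Eigenvalues and multiplicities (the geometric multiplicity of λ is n − rank(A − λI), which equals the number of Jordan blocks for λ):
  λ = -1: algebraic multiplicity = 2, geometric multiplicity = 2
  λ = 1: algebraic multiplicity = 2, geometric multiplicity = 1

Determining the block sizes for each eigenvalue:
  λ = -1: gm = am = 2, so every block has size 1 → block sizes [1, 1]
  λ = 1: one block (gm = 1), so the single block has size am = 2 → block sizes [2]

Assembling the blocks gives a Jordan form
J =
  [-1,  0, 0, 0]
  [ 0, -1, 0, 0]
  [ 0,  0, 1, 1]
  [ 0,  0, 0, 1]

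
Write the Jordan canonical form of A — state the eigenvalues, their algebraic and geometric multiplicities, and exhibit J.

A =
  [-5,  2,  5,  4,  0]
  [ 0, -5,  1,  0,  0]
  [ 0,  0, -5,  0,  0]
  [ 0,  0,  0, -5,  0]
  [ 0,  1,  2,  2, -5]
J_3(-5) ⊕ J_1(-5) ⊕ J_1(-5)

The characteristic polynomial is
  det(x·I − A) = x^5 + 25*x^4 + 250*x^3 + 1250*x^2 + 3125*x + 3125 = (x + 5)^5

Eigenvalues and multiplicities (the geometric multiplicity of λ is n − rank(A − λI), which equals the number of Jordan blocks for λ):
  λ = -5: algebraic multiplicity = 5, geometric multiplicity = 3

Determining the block sizes for each eigenvalue:
  λ = -5: with am = 5 and gm = 3, the partition is not yet determined (e.g. several partitions of 5 into 3 parts exist). Let N = A − (-5)·I. Computing rank(N^1) = 2, rank(N^2) = 1, rank(N^3) = 0; the number of blocks of size ≥ j is rank(N^{j−1}) − rank(N^j), giving [3, 1, 1]. So we have 1 block(s) of size 3, 2 block(s) of size 1 → block sizes [3, 1, 1]

Assembling the blocks gives a Jordan form
J =
  [-5,  1,  0,  0,  0]
  [ 0, -5,  1,  0,  0]
  [ 0,  0, -5,  0,  0]
  [ 0,  0,  0, -5,  0]
  [ 0,  0,  0,  0, -5]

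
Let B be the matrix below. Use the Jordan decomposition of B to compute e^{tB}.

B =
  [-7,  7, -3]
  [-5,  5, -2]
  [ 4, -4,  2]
e^{tB} =
  [t^2 - 7*t + 1, -t^2 + 7*t, t^2/2 - 3*t]
  [t^2 - 5*t, -t^2 + 5*t + 1, t^2/2 - 2*t]
  [4*t, -4*t, 2*t + 1]

Strategy: write B = P · J · P⁻¹ where J is a Jordan canonical form, so e^{tB} = P · e^{tJ} · P⁻¹, and e^{tJ} can be computed block-by-block.

B has Jordan form
J =
  [0, 1, 0]
  [0, 0, 1]
  [0, 0, 0]
(up to reordering of blocks).

Per-block formulas:
  For a 3×3 Jordan block J_3(0): exp(t · J_3(0)) = e^(0t)·(I + t·N + (t^2/2)·N^2), where N is the 3×3 nilpotent shift.

After assembling e^{tJ} and conjugating by P, we get:

e^{tB} =
  [t^2 - 7*t + 1, -t^2 + 7*t, t^2/2 - 3*t]
  [t^2 - 5*t, -t^2 + 5*t + 1, t^2/2 - 2*t]
  [4*t, -4*t, 2*t + 1]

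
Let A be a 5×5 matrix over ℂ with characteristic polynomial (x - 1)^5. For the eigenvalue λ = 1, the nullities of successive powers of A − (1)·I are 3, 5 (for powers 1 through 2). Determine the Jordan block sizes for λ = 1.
Block sizes for λ = 1: [2, 2, 1]

From the dimensions of kernels of powers, the number of Jordan blocks of size at least j is d_j − d_{j−1} where d_j = dim ker(N^j) (with d_0 = 0). Computing the differences gives [3, 2].
The number of blocks of size exactly k is (#blocks of size ≥ k) − (#blocks of size ≥ k + 1), so the partition is: 1 block(s) of size 1, 2 block(s) of size 2.
In nonincreasing order the block sizes are [2, 2, 1].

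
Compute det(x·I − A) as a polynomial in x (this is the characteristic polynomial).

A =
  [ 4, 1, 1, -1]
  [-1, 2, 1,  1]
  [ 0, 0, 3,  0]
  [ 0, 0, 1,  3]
x^4 - 12*x^3 + 54*x^2 - 108*x + 81

Expanding det(x·I − A) (e.g. by cofactor expansion or by noting that A is similar to its Jordan form J, which has the same characteristic polynomial as A) gives
  χ_A(x) = x^4 - 12*x^3 + 54*x^2 - 108*x + 81
which factors as (x - 3)^4. The eigenvalues (with algebraic multiplicities) are λ = 3 with multiplicity 4.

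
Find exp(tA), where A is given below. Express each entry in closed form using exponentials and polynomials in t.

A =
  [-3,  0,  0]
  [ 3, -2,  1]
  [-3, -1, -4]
e^{tA} =
  [exp(-3*t), 0, 0]
  [3*t*exp(-3*t), t*exp(-3*t) + exp(-3*t), t*exp(-3*t)]
  [-3*t*exp(-3*t), -t*exp(-3*t), -t*exp(-3*t) + exp(-3*t)]

Strategy: write A = P · J · P⁻¹ where J is a Jordan canonical form, so e^{tA} = P · e^{tJ} · P⁻¹, and e^{tJ} can be computed block-by-block.

A has Jordan form
J =
  [-3,  1,  0]
  [ 0, -3,  0]
  [ 0,  0, -3]
(up to reordering of blocks).

Per-block formulas:
  For a 1×1 block at λ = -3: exp(t · [-3]) = [e^(-3t)].
  For a 2×2 Jordan block J_2(-3): exp(t · J_2(-3)) = e^(-3t)·(I + t·N), where N is the 2×2 nilpotent shift.

After assembling e^{tJ} and conjugating by P, we get:

e^{tA} =
  [exp(-3*t), 0, 0]
  [3*t*exp(-3*t), t*exp(-3*t) + exp(-3*t), t*exp(-3*t)]
  [-3*t*exp(-3*t), -t*exp(-3*t), -t*exp(-3*t) + exp(-3*t)]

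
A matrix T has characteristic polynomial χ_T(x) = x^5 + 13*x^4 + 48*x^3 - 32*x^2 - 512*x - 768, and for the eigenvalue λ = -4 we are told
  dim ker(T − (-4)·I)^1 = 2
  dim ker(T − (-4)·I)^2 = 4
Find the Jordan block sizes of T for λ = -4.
Block sizes for λ = -4: [2, 2]

From the dimensions of kernels of powers, the number of Jordan blocks of size at least j is d_j − d_{j−1} where d_j = dim ker(N^j) (with d_0 = 0). Computing the differences gives [2, 2].
The number of blocks of size exactly k is (#blocks of size ≥ k) − (#blocks of size ≥ k + 1), so the partition is: 2 block(s) of size 2.
In nonincreasing order the block sizes are [2, 2].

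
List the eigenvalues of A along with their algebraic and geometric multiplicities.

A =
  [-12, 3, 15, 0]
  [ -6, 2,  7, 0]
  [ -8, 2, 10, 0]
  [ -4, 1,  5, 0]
λ = 0: alg = 4, geom = 2

Step 1 — factor the characteristic polynomial to read off the algebraic multiplicities:
  χ_A(x) = x^4

Step 2 — compute geometric multiplicities via the rank-nullity identity g(λ) = n − rank(A − λI):
  rank(A − (0)·I) = 2, so dim ker(A − (0)·I) = n − 2 = 2

Summary:
  λ = 0: algebraic multiplicity = 4, geometric multiplicity = 2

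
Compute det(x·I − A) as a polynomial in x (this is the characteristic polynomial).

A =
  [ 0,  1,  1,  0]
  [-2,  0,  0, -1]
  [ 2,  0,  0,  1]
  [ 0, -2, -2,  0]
x^4

Expanding det(x·I − A) (e.g. by cofactor expansion or by noting that A is similar to its Jordan form J, which has the same characteristic polynomial as A) gives
  χ_A(x) = x^4
which factors as x^4. The eigenvalues (with algebraic multiplicities) are λ = 0 with multiplicity 4.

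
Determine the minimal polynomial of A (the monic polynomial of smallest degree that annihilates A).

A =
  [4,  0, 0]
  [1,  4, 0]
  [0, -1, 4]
x^3 - 12*x^2 + 48*x - 64

The characteristic polynomial is χ_A(x) = (x - 4)^3, so the eigenvalues are known. The minimal polynomial is
  m_A(x) = Π_λ (x − λ)^{k_λ}
where k_λ is the size of the *largest* Jordan block for λ (equivalently, the smallest k with (A − λI)^k v = 0 for every generalised eigenvector v of λ).

  λ = 4: largest Jordan block has size 3, contributing (x − 4)^3

So m_A(x) = (x - 4)^3 = x^3 - 12*x^2 + 48*x - 64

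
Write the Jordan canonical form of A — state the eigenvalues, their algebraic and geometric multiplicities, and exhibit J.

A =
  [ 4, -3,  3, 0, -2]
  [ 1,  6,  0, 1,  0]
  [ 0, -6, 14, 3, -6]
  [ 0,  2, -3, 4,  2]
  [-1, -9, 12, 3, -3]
J_2(5) ⊕ J_2(5) ⊕ J_1(5)

The characteristic polynomial is
  det(x·I − A) = x^5 - 25*x^4 + 250*x^3 - 1250*x^2 + 3125*x - 3125 = (x - 5)^5

Eigenvalues and multiplicities (the geometric multiplicity of λ is n − rank(A − λI), which equals the number of Jordan blocks for λ):
  λ = 5: algebraic multiplicity = 5, geometric multiplicity = 3

Determining the block sizes for each eigenvalue:
  λ = 5: with am = 5 and gm = 3, the partition is not yet determined (e.g. several partitions of 5 into 3 parts exist). Let N = A − (5)·I. Computing rank(N^1) = 2, rank(N^2) = 0; the number of blocks of size ≥ j is rank(N^{j−1}) − rank(N^j), giving [3, 2]. So we have 2 block(s) of size 2, 1 block(s) of size 1 → block sizes [2, 2, 1]

Assembling the blocks gives a Jordan form
J =
  [5, 1, 0, 0, 0]
  [0, 5, 0, 0, 0]
  [0, 0, 5, 1, 0]
  [0, 0, 0, 5, 0]
  [0, 0, 0, 0, 5]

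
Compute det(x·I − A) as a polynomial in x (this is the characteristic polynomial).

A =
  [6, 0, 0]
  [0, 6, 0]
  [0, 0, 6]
x^3 - 18*x^2 + 108*x - 216

Expanding det(x·I − A) (e.g. by cofactor expansion or by noting that A is similar to its Jordan form J, which has the same characteristic polynomial as A) gives
  χ_A(x) = x^3 - 18*x^2 + 108*x - 216
which factors as (x - 6)^3. The eigenvalues (with algebraic multiplicities) are λ = 6 with multiplicity 3.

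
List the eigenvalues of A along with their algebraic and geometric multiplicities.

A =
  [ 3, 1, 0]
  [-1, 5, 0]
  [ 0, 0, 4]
λ = 4: alg = 3, geom = 2

Step 1 — factor the characteristic polynomial to read off the algebraic multiplicities:
  χ_A(x) = (x - 4)^3

Step 2 — compute geometric multiplicities via the rank-nullity identity g(λ) = n − rank(A − λI):
  rank(A − (4)·I) = 1, so dim ker(A − (4)·I) = n − 1 = 2

Summary:
  λ = 4: algebraic multiplicity = 3, geometric multiplicity = 2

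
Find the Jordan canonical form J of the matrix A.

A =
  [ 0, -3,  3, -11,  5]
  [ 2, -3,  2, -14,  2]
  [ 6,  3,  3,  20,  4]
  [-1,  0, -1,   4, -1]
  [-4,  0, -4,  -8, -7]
J_2(-3) ⊕ J_1(-3) ⊕ J_2(3)

The characteristic polynomial is
  det(x·I − A) = x^5 + 3*x^4 - 18*x^3 - 54*x^2 + 81*x + 243 = (x - 3)^2*(x + 3)^3

Eigenvalues and multiplicities (the geometric multiplicity of λ is n − rank(A − λI), which equals the number of Jordan blocks for λ):
  λ = -3: algebraic multiplicity = 3, geometric multiplicity = 2
  λ = 3: algebraic multiplicity = 2, geometric multiplicity = 1

Determining the block sizes for each eigenvalue:
  λ = -3: 2 blocks summing to 3 forces exactly one block of size 2 and the rest size 1 → block sizes [2, 1]
  λ = 3: one block (gm = 1), so the single block has size am = 2 → block sizes [2]

Assembling the blocks gives a Jordan form
J =
  [-3,  1,  0, 0, 0]
  [ 0, -3,  0, 0, 0]
  [ 0,  0, -3, 0, 0]
  [ 0,  0,  0, 3, 1]
  [ 0,  0,  0, 0, 3]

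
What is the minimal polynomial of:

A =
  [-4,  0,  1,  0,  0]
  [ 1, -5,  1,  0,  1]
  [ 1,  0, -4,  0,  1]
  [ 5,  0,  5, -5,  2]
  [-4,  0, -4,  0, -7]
x^3 + 15*x^2 + 75*x + 125

The characteristic polynomial is χ_A(x) = (x + 5)^5, so the eigenvalues are known. The minimal polynomial is
  m_A(x) = Π_λ (x − λ)^{k_λ}
where k_λ is the size of the *largest* Jordan block for λ (equivalently, the smallest k with (A − λI)^k v = 0 for every generalised eigenvector v of λ).

  λ = -5: largest Jordan block has size 3, contributing (x + 5)^3

So m_A(x) = (x + 5)^3 = x^3 + 15*x^2 + 75*x + 125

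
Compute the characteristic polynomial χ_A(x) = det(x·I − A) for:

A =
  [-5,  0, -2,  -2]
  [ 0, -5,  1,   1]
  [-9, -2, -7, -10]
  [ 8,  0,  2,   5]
x^4 + 12*x^3 + 30*x^2 - 100*x - 375

Expanding det(x·I − A) (e.g. by cofactor expansion or by noting that A is similar to its Jordan form J, which has the same characteristic polynomial as A) gives
  χ_A(x) = x^4 + 12*x^3 + 30*x^2 - 100*x - 375
which factors as (x - 3)*(x + 5)^3. The eigenvalues (with algebraic multiplicities) are λ = -5 with multiplicity 3, λ = 3 with multiplicity 1.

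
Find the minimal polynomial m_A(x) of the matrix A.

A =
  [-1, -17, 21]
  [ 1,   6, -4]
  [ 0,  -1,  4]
x^3 - 9*x^2 + 27*x - 27

The characteristic polynomial is χ_A(x) = (x - 3)^3, so the eigenvalues are known. The minimal polynomial is
  m_A(x) = Π_λ (x − λ)^{k_λ}
where k_λ is the size of the *largest* Jordan block for λ (equivalently, the smallest k with (A − λI)^k v = 0 for every generalised eigenvector v of λ).

  λ = 3: largest Jordan block has size 3, contributing (x − 3)^3

So m_A(x) = (x - 3)^3 = x^3 - 9*x^2 + 27*x - 27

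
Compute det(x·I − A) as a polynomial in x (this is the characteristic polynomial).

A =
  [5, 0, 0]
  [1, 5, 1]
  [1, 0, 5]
x^3 - 15*x^2 + 75*x - 125

Expanding det(x·I − A) (e.g. by cofactor expansion or by noting that A is similar to its Jordan form J, which has the same characteristic polynomial as A) gives
  χ_A(x) = x^3 - 15*x^2 + 75*x - 125
which factors as (x - 5)^3. The eigenvalues (with algebraic multiplicities) are λ = 5 with multiplicity 3.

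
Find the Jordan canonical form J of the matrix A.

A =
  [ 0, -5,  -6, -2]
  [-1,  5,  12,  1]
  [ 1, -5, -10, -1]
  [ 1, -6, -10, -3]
J_3(-2) ⊕ J_1(-2)

The characteristic polynomial is
  det(x·I − A) = x^4 + 8*x^3 + 24*x^2 + 32*x + 16 = (x + 2)^4

Eigenvalues and multiplicities (the geometric multiplicity of λ is n − rank(A − λI), which equals the number of Jordan blocks for λ):
  λ = -2: algebraic multiplicity = 4, geometric multiplicity = 2

Determining the block sizes for each eigenvalue:
  λ = -2: with am = 4 and gm = 2, the partition is not yet determined (e.g. several partitions of 4 into 2 parts exist). Let N = A − (-2)·I. Computing rank(N^1) = 2, rank(N^2) = 1, rank(N^3) = 0; the number of blocks of size ≥ j is rank(N^{j−1}) − rank(N^j), giving [2, 1, 1]. So we have 1 block(s) of size 3, 1 block(s) of size 1 → block sizes [3, 1]

Assembling the blocks gives a Jordan form
J =
  [-2,  1,  0,  0]
  [ 0, -2,  1,  0]
  [ 0,  0, -2,  0]
  [ 0,  0,  0, -2]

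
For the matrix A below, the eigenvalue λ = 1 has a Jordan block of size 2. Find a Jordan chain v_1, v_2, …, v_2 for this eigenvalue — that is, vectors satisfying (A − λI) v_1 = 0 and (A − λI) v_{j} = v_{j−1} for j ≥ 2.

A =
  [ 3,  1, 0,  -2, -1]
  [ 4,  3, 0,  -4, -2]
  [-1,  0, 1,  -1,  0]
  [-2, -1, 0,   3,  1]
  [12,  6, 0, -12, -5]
A Jordan chain for λ = 1 of length 2:
v_1 = (2, 4, -1, -2, 12)ᵀ
v_2 = (1, 0, 0, 0, 0)ᵀ

Let N = A − (1)·I. We want v_2 with N^2 v_2 = 0 but N^1 v_2 ≠ 0; then v_{j-1} := N · v_j for j = 2, …, 2.

Pick v_2 = (1, 0, 0, 0, 0)ᵀ.
Then v_1 = N · v_2 = (2, 4, -1, -2, 12)ᵀ.

Sanity check: (A − (1)·I) v_1 = (0, 0, 0, 0, 0)ᵀ = 0. ✓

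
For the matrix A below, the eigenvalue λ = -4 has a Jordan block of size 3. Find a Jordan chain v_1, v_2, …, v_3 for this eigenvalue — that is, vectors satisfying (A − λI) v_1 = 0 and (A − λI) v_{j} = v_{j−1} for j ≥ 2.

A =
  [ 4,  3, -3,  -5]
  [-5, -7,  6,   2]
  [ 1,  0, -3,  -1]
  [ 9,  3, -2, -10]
A Jordan chain for λ = -4 of length 3:
v_1 = (1, -1, 0, 1)ᵀ
v_2 = (8, -5, 1, 9)ᵀ
v_3 = (1, 0, 0, 0)ᵀ

Let N = A − (-4)·I. We want v_3 with N^3 v_3 = 0 but N^2 v_3 ≠ 0; then v_{j-1} := N · v_j for j = 3, …, 2.

Pick v_3 = (1, 0, 0, 0)ᵀ.
Then v_2 = N · v_3 = (8, -5, 1, 9)ᵀ.
Then v_1 = N · v_2 = (1, -1, 0, 1)ᵀ.

Sanity check: (A − (-4)·I) v_1 = (0, 0, 0, 0)ᵀ = 0. ✓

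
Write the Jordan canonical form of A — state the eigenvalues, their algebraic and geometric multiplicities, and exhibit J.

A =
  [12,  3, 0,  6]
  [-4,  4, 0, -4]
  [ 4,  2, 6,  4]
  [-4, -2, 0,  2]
J_2(6) ⊕ J_1(6) ⊕ J_1(6)

The characteristic polynomial is
  det(x·I − A) = x^4 - 24*x^3 + 216*x^2 - 864*x + 1296 = (x - 6)^4

Eigenvalues and multiplicities (the geometric multiplicity of λ is n − rank(A − λI), which equals the number of Jordan blocks for λ):
  λ = 6: algebraic multiplicity = 4, geometric multiplicity = 3

Determining the block sizes for each eigenvalue:
  λ = 6: 3 blocks summing to 4 forces exactly one block of size 2 and the rest size 1 → block sizes [2, 1, 1]

Assembling the blocks gives a Jordan form
J =
  [6, 1, 0, 0]
  [0, 6, 0, 0]
  [0, 0, 6, 0]
  [0, 0, 0, 6]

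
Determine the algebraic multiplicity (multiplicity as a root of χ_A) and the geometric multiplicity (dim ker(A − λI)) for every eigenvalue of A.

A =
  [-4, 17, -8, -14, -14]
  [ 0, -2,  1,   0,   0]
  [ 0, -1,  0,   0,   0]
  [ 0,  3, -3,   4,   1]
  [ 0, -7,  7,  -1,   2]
λ = -4: alg = 1, geom = 1; λ = -1: alg = 2, geom = 1; λ = 3: alg = 2, geom = 1

Step 1 — factor the characteristic polynomial to read off the algebraic multiplicities:
  χ_A(x) = (x - 3)^2*(x + 1)^2*(x + 4)

Step 2 — compute geometric multiplicities via the rank-nullity identity g(λ) = n − rank(A − λI):
  rank(A − (-4)·I) = 4, so dim ker(A − (-4)·I) = n − 4 = 1
  rank(A − (-1)·I) = 4, so dim ker(A − (-1)·I) = n − 4 = 1
  rank(A − (3)·I) = 4, so dim ker(A − (3)·I) = n − 4 = 1

Summary:
  λ = -4: algebraic multiplicity = 1, geometric multiplicity = 1
  λ = -1: algebraic multiplicity = 2, geometric multiplicity = 1
  λ = 3: algebraic multiplicity = 2, geometric multiplicity = 1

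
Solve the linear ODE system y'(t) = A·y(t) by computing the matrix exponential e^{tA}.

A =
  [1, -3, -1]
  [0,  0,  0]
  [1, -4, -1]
e^{tA} =
  [t + 1, t^2/2 - 3*t, -t]
  [0, 1, 0]
  [t, t^2/2 - 4*t, 1 - t]

Strategy: write A = P · J · P⁻¹ where J is a Jordan canonical form, so e^{tA} = P · e^{tJ} · P⁻¹, and e^{tJ} can be computed block-by-block.

A has Jordan form
J =
  [0, 1, 0]
  [0, 0, 1]
  [0, 0, 0]
(up to reordering of blocks).

Per-block formulas:
  For a 3×3 Jordan block J_3(0): exp(t · J_3(0)) = e^(0t)·(I + t·N + (t^2/2)·N^2), where N is the 3×3 nilpotent shift.

After assembling e^{tJ} and conjugating by P, we get:

e^{tA} =
  [t + 1, t^2/2 - 3*t, -t]
  [0, 1, 0]
  [t, t^2/2 - 4*t, 1 - t]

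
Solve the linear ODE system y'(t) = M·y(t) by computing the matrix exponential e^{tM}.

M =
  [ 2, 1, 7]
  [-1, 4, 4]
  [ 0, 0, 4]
e^{tM} =
  [-t*exp(3*t) + exp(3*t), t*exp(3*t), 3*t*exp(3*t) + 4*exp(4*t) - 4*exp(3*t)]
  [-t*exp(3*t), t*exp(3*t) + exp(3*t), 3*t*exp(3*t) + exp(4*t) - exp(3*t)]
  [0, 0, exp(4*t)]

Strategy: write M = P · J · P⁻¹ where J is a Jordan canonical form, so e^{tM} = P · e^{tJ} · P⁻¹, and e^{tJ} can be computed block-by-block.

M has Jordan form
J =
  [3, 1, 0]
  [0, 3, 0]
  [0, 0, 4]
(up to reordering of blocks).

Per-block formulas:
  For a 2×2 Jordan block J_2(3): exp(t · J_2(3)) = e^(3t)·(I + t·N), where N is the 2×2 nilpotent shift.
  For a 1×1 block at λ = 4: exp(t · [4]) = [e^(4t)].

After assembling e^{tJ} and conjugating by P, we get:

e^{tM} =
  [-t*exp(3*t) + exp(3*t), t*exp(3*t), 3*t*exp(3*t) + 4*exp(4*t) - 4*exp(3*t)]
  [-t*exp(3*t), t*exp(3*t) + exp(3*t), 3*t*exp(3*t) + exp(4*t) - exp(3*t)]
  [0, 0, exp(4*t)]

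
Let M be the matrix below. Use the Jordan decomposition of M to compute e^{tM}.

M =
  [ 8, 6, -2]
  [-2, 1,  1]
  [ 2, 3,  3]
e^{tM} =
  [4*t*exp(4*t) + exp(4*t), 6*t*exp(4*t), -2*t*exp(4*t)]
  [-2*t*exp(4*t), -3*t*exp(4*t) + exp(4*t), t*exp(4*t)]
  [2*t*exp(4*t), 3*t*exp(4*t), -t*exp(4*t) + exp(4*t)]

Strategy: write M = P · J · P⁻¹ where J is a Jordan canonical form, so e^{tM} = P · e^{tJ} · P⁻¹, and e^{tJ} can be computed block-by-block.

M has Jordan form
J =
  [4, 1, 0]
  [0, 4, 0]
  [0, 0, 4]
(up to reordering of blocks).

Per-block formulas:
  For a 1×1 block at λ = 4: exp(t · [4]) = [e^(4t)].
  For a 2×2 Jordan block J_2(4): exp(t · J_2(4)) = e^(4t)·(I + t·N), where N is the 2×2 nilpotent shift.

After assembling e^{tJ} and conjugating by P, we get:

e^{tM} =
  [4*t*exp(4*t) + exp(4*t), 6*t*exp(4*t), -2*t*exp(4*t)]
  [-2*t*exp(4*t), -3*t*exp(4*t) + exp(4*t), t*exp(4*t)]
  [2*t*exp(4*t), 3*t*exp(4*t), -t*exp(4*t) + exp(4*t)]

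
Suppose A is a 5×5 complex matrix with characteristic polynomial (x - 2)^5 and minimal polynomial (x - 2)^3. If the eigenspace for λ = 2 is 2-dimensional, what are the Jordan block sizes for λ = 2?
Block sizes for λ = 2: [3, 2]

Step 1 — from the characteristic polynomial, algebraic multiplicity of λ = 2 is 5. From dim ker(A − (2)·I) = 2, there are exactly 2 Jordan blocks for λ = 2.
Step 2 — from the minimal polynomial, the factor (x − 2)^3 tells us the largest block for λ = 2 has size 3.
Step 3 — with total size 5, 2 blocks, and largest block 3, the block sizes (in nonincreasing order) are [3, 2].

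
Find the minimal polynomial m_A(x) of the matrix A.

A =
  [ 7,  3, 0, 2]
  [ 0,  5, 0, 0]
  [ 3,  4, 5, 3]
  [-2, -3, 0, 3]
x^2 - 10*x + 25

The characteristic polynomial is χ_A(x) = (x - 5)^4, so the eigenvalues are known. The minimal polynomial is
  m_A(x) = Π_λ (x − λ)^{k_λ}
where k_λ is the size of the *largest* Jordan block for λ (equivalently, the smallest k with (A − λI)^k v = 0 for every generalised eigenvector v of λ).

  λ = 5: largest Jordan block has size 2, contributing (x − 5)^2

So m_A(x) = (x - 5)^2 = x^2 - 10*x + 25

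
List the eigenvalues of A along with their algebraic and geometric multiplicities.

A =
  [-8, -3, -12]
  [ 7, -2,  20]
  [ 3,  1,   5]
λ = -3: alg = 2, geom = 1; λ = 1: alg = 1, geom = 1

Step 1 — factor the characteristic polynomial to read off the algebraic multiplicities:
  χ_A(x) = (x - 1)*(x + 3)^2

Step 2 — compute geometric multiplicities via the rank-nullity identity g(λ) = n − rank(A − λI):
  rank(A − (-3)·I) = 2, so dim ker(A − (-3)·I) = n − 2 = 1
  rank(A − (1)·I) = 2, so dim ker(A − (1)·I) = n − 2 = 1

Summary:
  λ = -3: algebraic multiplicity = 2, geometric multiplicity = 1
  λ = 1: algebraic multiplicity = 1, geometric multiplicity = 1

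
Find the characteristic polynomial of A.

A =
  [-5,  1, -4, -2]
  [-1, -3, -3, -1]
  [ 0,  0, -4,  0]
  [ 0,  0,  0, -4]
x^4 + 16*x^3 + 96*x^2 + 256*x + 256

Expanding det(x·I − A) (e.g. by cofactor expansion or by noting that A is similar to its Jordan form J, which has the same characteristic polynomial as A) gives
  χ_A(x) = x^4 + 16*x^3 + 96*x^2 + 256*x + 256
which factors as (x + 4)^4. The eigenvalues (with algebraic multiplicities) are λ = -4 with multiplicity 4.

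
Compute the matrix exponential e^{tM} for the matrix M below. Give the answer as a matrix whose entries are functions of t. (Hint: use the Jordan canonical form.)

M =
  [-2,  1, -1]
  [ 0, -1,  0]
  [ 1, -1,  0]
e^{tM} =
  [-t*exp(-t) + exp(-t), t*exp(-t), -t*exp(-t)]
  [0, exp(-t), 0]
  [t*exp(-t), -t*exp(-t), t*exp(-t) + exp(-t)]

Strategy: write M = P · J · P⁻¹ where J is a Jordan canonical form, so e^{tM} = P · e^{tJ} · P⁻¹, and e^{tJ} can be computed block-by-block.

M has Jordan form
J =
  [-1,  1,  0]
  [ 0, -1,  0]
  [ 0,  0, -1]
(up to reordering of blocks).

Per-block formulas:
  For a 2×2 Jordan block J_2(-1): exp(t · J_2(-1)) = e^(-1t)·(I + t·N), where N is the 2×2 nilpotent shift.
  For a 1×1 block at λ = -1: exp(t · [-1]) = [e^(-1t)].

After assembling e^{tJ} and conjugating by P, we get:

e^{tM} =
  [-t*exp(-t) + exp(-t), t*exp(-t), -t*exp(-t)]
  [0, exp(-t), 0]
  [t*exp(-t), -t*exp(-t), t*exp(-t) + exp(-t)]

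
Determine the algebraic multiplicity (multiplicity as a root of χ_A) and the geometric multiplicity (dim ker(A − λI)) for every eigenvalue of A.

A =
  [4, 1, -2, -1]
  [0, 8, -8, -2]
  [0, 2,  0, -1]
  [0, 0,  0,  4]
λ = 4: alg = 4, geom = 2

Step 1 — factor the characteristic polynomial to read off the algebraic multiplicities:
  χ_A(x) = (x - 4)^4

Step 2 — compute geometric multiplicities via the rank-nullity identity g(λ) = n − rank(A − λI):
  rank(A − (4)·I) = 2, so dim ker(A − (4)·I) = n − 2 = 2

Summary:
  λ = 4: algebraic multiplicity = 4, geometric multiplicity = 2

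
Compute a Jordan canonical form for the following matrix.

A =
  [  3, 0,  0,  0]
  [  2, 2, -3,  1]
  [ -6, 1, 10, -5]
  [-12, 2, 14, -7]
J_2(1) ⊕ J_1(3) ⊕ J_1(3)

The characteristic polynomial is
  det(x·I − A) = x^4 - 8*x^3 + 22*x^2 - 24*x + 9 = (x - 3)^2*(x - 1)^2

Eigenvalues and multiplicities (the geometric multiplicity of λ is n − rank(A − λI), which equals the number of Jordan blocks for λ):
  λ = 1: algebraic multiplicity = 2, geometric multiplicity = 1
  λ = 3: algebraic multiplicity = 2, geometric multiplicity = 2

Determining the block sizes for each eigenvalue:
  λ = 1: one block (gm = 1), so the single block has size am = 2 → block sizes [2]
  λ = 3: gm = am = 2, so every block has size 1 → block sizes [1, 1]

Assembling the blocks gives a Jordan form
J =
  [1, 1, 0, 0]
  [0, 1, 0, 0]
  [0, 0, 3, 0]
  [0, 0, 0, 3]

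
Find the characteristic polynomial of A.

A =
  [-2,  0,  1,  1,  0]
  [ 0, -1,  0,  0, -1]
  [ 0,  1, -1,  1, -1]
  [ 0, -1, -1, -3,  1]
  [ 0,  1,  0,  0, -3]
x^5 + 10*x^4 + 40*x^3 + 80*x^2 + 80*x + 32

Expanding det(x·I − A) (e.g. by cofactor expansion or by noting that A is similar to its Jordan form J, which has the same characteristic polynomial as A) gives
  χ_A(x) = x^5 + 10*x^4 + 40*x^3 + 80*x^2 + 80*x + 32
which factors as (x + 2)^5. The eigenvalues (with algebraic multiplicities) are λ = -2 with multiplicity 5.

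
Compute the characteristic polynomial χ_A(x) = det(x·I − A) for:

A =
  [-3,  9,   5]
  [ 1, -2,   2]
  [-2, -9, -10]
x^3 + 15*x^2 + 75*x + 125

Expanding det(x·I − A) (e.g. by cofactor expansion or by noting that A is similar to its Jordan form J, which has the same characteristic polynomial as A) gives
  χ_A(x) = x^3 + 15*x^2 + 75*x + 125
which factors as (x + 5)^3. The eigenvalues (with algebraic multiplicities) are λ = -5 with multiplicity 3.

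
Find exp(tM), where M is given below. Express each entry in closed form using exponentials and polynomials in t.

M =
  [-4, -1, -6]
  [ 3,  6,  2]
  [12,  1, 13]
e^{tM} =
  [3*t^2*exp(5*t) - 9*t*exp(5*t) + exp(5*t), t^2*exp(5*t) - t*exp(5*t), 2*t^2*exp(5*t) - 6*t*exp(5*t)]
  [3*t*exp(5*t), t*exp(5*t) + exp(5*t), 2*t*exp(5*t)]
  [-9*t^2*exp(5*t)/2 + 12*t*exp(5*t), -3*t^2*exp(5*t)/2 + t*exp(5*t), -3*t^2*exp(5*t) + 8*t*exp(5*t) + exp(5*t)]

Strategy: write M = P · J · P⁻¹ where J is a Jordan canonical form, so e^{tM} = P · e^{tJ} · P⁻¹, and e^{tJ} can be computed block-by-block.

M has Jordan form
J =
  [5, 1, 0]
  [0, 5, 1]
  [0, 0, 5]
(up to reordering of blocks).

Per-block formulas:
  For a 3×3 Jordan block J_3(5): exp(t · J_3(5)) = e^(5t)·(I + t·N + (t^2/2)·N^2), where N is the 3×3 nilpotent shift.

After assembling e^{tJ} and conjugating by P, we get:

e^{tM} =
  [3*t^2*exp(5*t) - 9*t*exp(5*t) + exp(5*t), t^2*exp(5*t) - t*exp(5*t), 2*t^2*exp(5*t) - 6*t*exp(5*t)]
  [3*t*exp(5*t), t*exp(5*t) + exp(5*t), 2*t*exp(5*t)]
  [-9*t^2*exp(5*t)/2 + 12*t*exp(5*t), -3*t^2*exp(5*t)/2 + t*exp(5*t), -3*t^2*exp(5*t) + 8*t*exp(5*t) + exp(5*t)]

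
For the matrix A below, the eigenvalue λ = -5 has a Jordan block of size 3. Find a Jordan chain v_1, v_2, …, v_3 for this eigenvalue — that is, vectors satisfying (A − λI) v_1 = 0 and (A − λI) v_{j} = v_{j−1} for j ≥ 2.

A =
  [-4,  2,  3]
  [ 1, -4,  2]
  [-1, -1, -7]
A Jordan chain for λ = -5 of length 3:
v_1 = (1, 1, -1)ᵀ
v_2 = (2, 1, -1)ᵀ
v_3 = (0, 1, 0)ᵀ

Let N = A − (-5)·I. We want v_3 with N^3 v_3 = 0 but N^2 v_3 ≠ 0; then v_{j-1} := N · v_j for j = 3, …, 2.

Pick v_3 = (0, 1, 0)ᵀ.
Then v_2 = N · v_3 = (2, 1, -1)ᵀ.
Then v_1 = N · v_2 = (1, 1, -1)ᵀ.

Sanity check: (A − (-5)·I) v_1 = (0, 0, 0)ᵀ = 0. ✓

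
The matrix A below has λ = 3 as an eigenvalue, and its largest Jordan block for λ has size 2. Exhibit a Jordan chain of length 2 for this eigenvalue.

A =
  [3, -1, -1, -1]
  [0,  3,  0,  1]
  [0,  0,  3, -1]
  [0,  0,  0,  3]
A Jordan chain for λ = 3 of length 2:
v_1 = (-1, 0, 0, 0)ᵀ
v_2 = (0, 1, 0, 0)ᵀ

Let N = A − (3)·I. We want v_2 with N^2 v_2 = 0 but N^1 v_2 ≠ 0; then v_{j-1} := N · v_j for j = 2, …, 2.

Pick v_2 = (0, 1, 0, 0)ᵀ.
Then v_1 = N · v_2 = (-1, 0, 0, 0)ᵀ.

Sanity check: (A − (3)·I) v_1 = (0, 0, 0, 0)ᵀ = 0. ✓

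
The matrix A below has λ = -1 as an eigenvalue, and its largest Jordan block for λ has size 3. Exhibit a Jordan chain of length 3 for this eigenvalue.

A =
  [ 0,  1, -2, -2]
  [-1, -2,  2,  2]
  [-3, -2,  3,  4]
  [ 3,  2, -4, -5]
A Jordan chain for λ = -1 of length 3:
v_1 = (0, 0, -1, 1)ᵀ
v_2 = (1, -1, -3, 3)ᵀ
v_3 = (1, 0, 0, 0)ᵀ

Let N = A − (-1)·I. We want v_3 with N^3 v_3 = 0 but N^2 v_3 ≠ 0; then v_{j-1} := N · v_j for j = 3, …, 2.

Pick v_3 = (1, 0, 0, 0)ᵀ.
Then v_2 = N · v_3 = (1, -1, -3, 3)ᵀ.
Then v_1 = N · v_2 = (0, 0, -1, 1)ᵀ.

Sanity check: (A − (-1)·I) v_1 = (0, 0, 0, 0)ᵀ = 0. ✓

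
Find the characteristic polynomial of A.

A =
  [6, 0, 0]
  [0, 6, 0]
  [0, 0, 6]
x^3 - 18*x^2 + 108*x - 216

Expanding det(x·I − A) (e.g. by cofactor expansion or by noting that A is similar to its Jordan form J, which has the same characteristic polynomial as A) gives
  χ_A(x) = x^3 - 18*x^2 + 108*x - 216
which factors as (x - 6)^3. The eigenvalues (with algebraic multiplicities) are λ = 6 with multiplicity 3.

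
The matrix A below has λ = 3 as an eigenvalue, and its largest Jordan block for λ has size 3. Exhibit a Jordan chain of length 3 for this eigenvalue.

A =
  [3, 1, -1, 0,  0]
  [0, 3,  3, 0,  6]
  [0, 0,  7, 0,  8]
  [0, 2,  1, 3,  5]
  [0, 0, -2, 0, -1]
A Jordan chain for λ = 3 of length 3:
v_1 = (-1, 0, 0, 0, 0)ᵀ
v_2 = (-1, 3, 4, 1, -2)ᵀ
v_3 = (0, 0, 1, 0, 0)ᵀ

Let N = A − (3)·I. We want v_3 with N^3 v_3 = 0 but N^2 v_3 ≠ 0; then v_{j-1} := N · v_j for j = 3, …, 2.

Pick v_3 = (0, 0, 1, 0, 0)ᵀ.
Then v_2 = N · v_3 = (-1, 3, 4, 1, -2)ᵀ.
Then v_1 = N · v_2 = (-1, 0, 0, 0, 0)ᵀ.

Sanity check: (A − (3)·I) v_1 = (0, 0, 0, 0, 0)ᵀ = 0. ✓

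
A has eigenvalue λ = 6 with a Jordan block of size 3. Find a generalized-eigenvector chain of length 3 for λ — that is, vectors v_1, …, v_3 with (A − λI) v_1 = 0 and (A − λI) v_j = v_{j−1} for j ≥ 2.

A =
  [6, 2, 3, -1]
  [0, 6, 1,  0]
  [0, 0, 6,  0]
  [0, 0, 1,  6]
A Jordan chain for λ = 6 of length 3:
v_1 = (1, 0, 0, 0)ᵀ
v_2 = (3, 1, 0, 1)ᵀ
v_3 = (0, 0, 1, 0)ᵀ

Let N = A − (6)·I. We want v_3 with N^3 v_3 = 0 but N^2 v_3 ≠ 0; then v_{j-1} := N · v_j for j = 3, …, 2.

Pick v_3 = (0, 0, 1, 0)ᵀ.
Then v_2 = N · v_3 = (3, 1, 0, 1)ᵀ.
Then v_1 = N · v_2 = (1, 0, 0, 0)ᵀ.

Sanity check: (A − (6)·I) v_1 = (0, 0, 0, 0)ᵀ = 0. ✓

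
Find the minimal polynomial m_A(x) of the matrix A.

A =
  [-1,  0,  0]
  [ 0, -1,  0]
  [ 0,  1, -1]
x^2 + 2*x + 1

The characteristic polynomial is χ_A(x) = (x + 1)^3, so the eigenvalues are known. The minimal polynomial is
  m_A(x) = Π_λ (x − λ)^{k_λ}
where k_λ is the size of the *largest* Jordan block for λ (equivalently, the smallest k with (A − λI)^k v = 0 for every generalised eigenvector v of λ).

  λ = -1: largest Jordan block has size 2, contributing (x + 1)^2

So m_A(x) = (x + 1)^2 = x^2 + 2*x + 1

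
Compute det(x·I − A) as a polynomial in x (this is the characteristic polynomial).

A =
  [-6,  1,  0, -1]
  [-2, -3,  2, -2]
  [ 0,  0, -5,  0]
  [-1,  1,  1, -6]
x^4 + 20*x^3 + 150*x^2 + 500*x + 625

Expanding det(x·I − A) (e.g. by cofactor expansion or by noting that A is similar to its Jordan form J, which has the same characteristic polynomial as A) gives
  χ_A(x) = x^4 + 20*x^3 + 150*x^2 + 500*x + 625
which factors as (x + 5)^4. The eigenvalues (with algebraic multiplicities) are λ = -5 with multiplicity 4.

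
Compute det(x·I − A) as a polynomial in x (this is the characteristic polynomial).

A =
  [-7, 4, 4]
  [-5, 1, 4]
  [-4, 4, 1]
x^3 + 5*x^2 + 7*x + 3

Expanding det(x·I − A) (e.g. by cofactor expansion or by noting that A is similar to its Jordan form J, which has the same characteristic polynomial as A) gives
  χ_A(x) = x^3 + 5*x^2 + 7*x + 3
which factors as (x + 1)^2*(x + 3). The eigenvalues (with algebraic multiplicities) are λ = -3 with multiplicity 1, λ = -1 with multiplicity 2.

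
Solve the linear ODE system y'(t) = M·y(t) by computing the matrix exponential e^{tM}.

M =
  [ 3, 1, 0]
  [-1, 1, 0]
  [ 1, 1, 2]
e^{tM} =
  [t*exp(2*t) + exp(2*t), t*exp(2*t), 0]
  [-t*exp(2*t), -t*exp(2*t) + exp(2*t), 0]
  [t*exp(2*t), t*exp(2*t), exp(2*t)]

Strategy: write M = P · J · P⁻¹ where J is a Jordan canonical form, so e^{tM} = P · e^{tJ} · P⁻¹, and e^{tJ} can be computed block-by-block.

M has Jordan form
J =
  [2, 1, 0]
  [0, 2, 0]
  [0, 0, 2]
(up to reordering of blocks).

Per-block formulas:
  For a 2×2 Jordan block J_2(2): exp(t · J_2(2)) = e^(2t)·(I + t·N), where N is the 2×2 nilpotent shift.
  For a 1×1 block at λ = 2: exp(t · [2]) = [e^(2t)].

After assembling e^{tJ} and conjugating by P, we get:

e^{tM} =
  [t*exp(2*t) + exp(2*t), t*exp(2*t), 0]
  [-t*exp(2*t), -t*exp(2*t) + exp(2*t), 0]
  [t*exp(2*t), t*exp(2*t), exp(2*t)]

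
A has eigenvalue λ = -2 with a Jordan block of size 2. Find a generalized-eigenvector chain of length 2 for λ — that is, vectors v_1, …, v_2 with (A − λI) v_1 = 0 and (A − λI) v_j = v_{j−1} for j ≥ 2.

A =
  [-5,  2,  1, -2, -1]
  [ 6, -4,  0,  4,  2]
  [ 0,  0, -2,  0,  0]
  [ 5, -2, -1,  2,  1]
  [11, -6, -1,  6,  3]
A Jordan chain for λ = -2 of length 2:
v_1 = (1, 0, 0, -1, -1)ᵀ
v_2 = (0, 0, 1, 0, 0)ᵀ

Let N = A − (-2)·I. We want v_2 with N^2 v_2 = 0 but N^1 v_2 ≠ 0; then v_{j-1} := N · v_j for j = 2, …, 2.

Pick v_2 = (0, 0, 1, 0, 0)ᵀ.
Then v_1 = N · v_2 = (1, 0, 0, -1, -1)ᵀ.

Sanity check: (A − (-2)·I) v_1 = (0, 0, 0, 0, 0)ᵀ = 0. ✓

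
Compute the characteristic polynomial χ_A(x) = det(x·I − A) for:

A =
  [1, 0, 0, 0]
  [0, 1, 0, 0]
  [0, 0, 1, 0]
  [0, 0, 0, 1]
x^4 - 4*x^3 + 6*x^2 - 4*x + 1

Expanding det(x·I − A) (e.g. by cofactor expansion or by noting that A is similar to its Jordan form J, which has the same characteristic polynomial as A) gives
  χ_A(x) = x^4 - 4*x^3 + 6*x^2 - 4*x + 1
which factors as (x - 1)^4. The eigenvalues (with algebraic multiplicities) are λ = 1 with multiplicity 4.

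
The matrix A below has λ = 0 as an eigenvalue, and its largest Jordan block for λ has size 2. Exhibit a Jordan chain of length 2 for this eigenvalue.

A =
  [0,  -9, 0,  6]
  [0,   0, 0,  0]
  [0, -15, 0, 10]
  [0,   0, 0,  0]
A Jordan chain for λ = 0 of length 2:
v_1 = (-9, 0, -15, 0)ᵀ
v_2 = (0, 1, 0, 0)ᵀ

Let N = A − (0)·I. We want v_2 with N^2 v_2 = 0 but N^1 v_2 ≠ 0; then v_{j-1} := N · v_j for j = 2, …, 2.

Pick v_2 = (0, 1, 0, 0)ᵀ.
Then v_1 = N · v_2 = (-9, 0, -15, 0)ᵀ.

Sanity check: (A − (0)·I) v_1 = (0, 0, 0, 0)ᵀ = 0. ✓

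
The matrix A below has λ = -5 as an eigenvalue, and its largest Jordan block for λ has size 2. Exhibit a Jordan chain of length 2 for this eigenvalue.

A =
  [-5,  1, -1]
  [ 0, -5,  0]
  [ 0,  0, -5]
A Jordan chain for λ = -5 of length 2:
v_1 = (1, 0, 0)ᵀ
v_2 = (0, 1, 0)ᵀ

Let N = A − (-5)·I. We want v_2 with N^2 v_2 = 0 but N^1 v_2 ≠ 0; then v_{j-1} := N · v_j for j = 2, …, 2.

Pick v_2 = (0, 1, 0)ᵀ.
Then v_1 = N · v_2 = (1, 0, 0)ᵀ.

Sanity check: (A − (-5)·I) v_1 = (0, 0, 0)ᵀ = 0. ✓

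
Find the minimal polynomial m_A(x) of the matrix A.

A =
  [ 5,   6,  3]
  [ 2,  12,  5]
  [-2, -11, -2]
x^3 - 15*x^2 + 75*x - 125

The characteristic polynomial is χ_A(x) = (x - 5)^3, so the eigenvalues are known. The minimal polynomial is
  m_A(x) = Π_λ (x − λ)^{k_λ}
where k_λ is the size of the *largest* Jordan block for λ (equivalently, the smallest k with (A − λI)^k v = 0 for every generalised eigenvector v of λ).

  λ = 5: largest Jordan block has size 3, contributing (x − 5)^3

So m_A(x) = (x - 5)^3 = x^3 - 15*x^2 + 75*x - 125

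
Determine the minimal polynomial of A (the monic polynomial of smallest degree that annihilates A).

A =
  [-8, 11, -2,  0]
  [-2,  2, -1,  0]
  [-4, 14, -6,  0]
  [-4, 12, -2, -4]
x^3 + 12*x^2 + 48*x + 64

The characteristic polynomial is χ_A(x) = (x + 4)^4, so the eigenvalues are known. The minimal polynomial is
  m_A(x) = Π_λ (x − λ)^{k_λ}
where k_λ is the size of the *largest* Jordan block for λ (equivalently, the smallest k with (A − λI)^k v = 0 for every generalised eigenvector v of λ).

  λ = -4: largest Jordan block has size 3, contributing (x + 4)^3

So m_A(x) = (x + 4)^3 = x^3 + 12*x^2 + 48*x + 64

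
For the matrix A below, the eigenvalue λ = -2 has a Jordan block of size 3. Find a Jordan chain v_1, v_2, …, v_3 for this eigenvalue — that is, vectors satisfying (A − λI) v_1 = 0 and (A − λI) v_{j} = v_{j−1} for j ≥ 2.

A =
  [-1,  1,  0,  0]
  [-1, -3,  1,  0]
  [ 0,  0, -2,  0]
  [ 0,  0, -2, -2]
A Jordan chain for λ = -2 of length 3:
v_1 = (1, -1, 0, 0)ᵀ
v_2 = (0, 1, 0, -2)ᵀ
v_3 = (0, 0, 1, 0)ᵀ

Let N = A − (-2)·I. We want v_3 with N^3 v_3 = 0 but N^2 v_3 ≠ 0; then v_{j-1} := N · v_j for j = 3, …, 2.

Pick v_3 = (0, 0, 1, 0)ᵀ.
Then v_2 = N · v_3 = (0, 1, 0, -2)ᵀ.
Then v_1 = N · v_2 = (1, -1, 0, 0)ᵀ.

Sanity check: (A − (-2)·I) v_1 = (0, 0, 0, 0)ᵀ = 0. ✓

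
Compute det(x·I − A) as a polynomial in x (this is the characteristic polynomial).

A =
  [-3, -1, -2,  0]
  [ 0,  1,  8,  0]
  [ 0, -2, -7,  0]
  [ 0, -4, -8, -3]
x^4 + 12*x^3 + 54*x^2 + 108*x + 81

Expanding det(x·I − A) (e.g. by cofactor expansion or by noting that A is similar to its Jordan form J, which has the same characteristic polynomial as A) gives
  χ_A(x) = x^4 + 12*x^3 + 54*x^2 + 108*x + 81
which factors as (x + 3)^4. The eigenvalues (with algebraic multiplicities) are λ = -3 with multiplicity 4.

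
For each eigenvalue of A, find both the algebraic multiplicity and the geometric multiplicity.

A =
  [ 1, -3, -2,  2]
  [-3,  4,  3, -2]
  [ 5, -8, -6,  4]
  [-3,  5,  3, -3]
λ = -1: alg = 4, geom = 2

Step 1 — factor the characteristic polynomial to read off the algebraic multiplicities:
  χ_A(x) = (x + 1)^4

Step 2 — compute geometric multiplicities via the rank-nullity identity g(λ) = n − rank(A − λI):
  rank(A − (-1)·I) = 2, so dim ker(A − (-1)·I) = n − 2 = 2

Summary:
  λ = -1: algebraic multiplicity = 4, geometric multiplicity = 2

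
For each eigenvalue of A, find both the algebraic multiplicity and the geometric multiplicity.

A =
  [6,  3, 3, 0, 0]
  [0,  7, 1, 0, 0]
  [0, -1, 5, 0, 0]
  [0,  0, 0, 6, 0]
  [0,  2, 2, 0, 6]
λ = 6: alg = 5, geom = 4

Step 1 — factor the characteristic polynomial to read off the algebraic multiplicities:
  χ_A(x) = (x - 6)^5

Step 2 — compute geometric multiplicities via the rank-nullity identity g(λ) = n − rank(A − λI):
  rank(A − (6)·I) = 1, so dim ker(A − (6)·I) = n − 1 = 4

Summary:
  λ = 6: algebraic multiplicity = 5, geometric multiplicity = 4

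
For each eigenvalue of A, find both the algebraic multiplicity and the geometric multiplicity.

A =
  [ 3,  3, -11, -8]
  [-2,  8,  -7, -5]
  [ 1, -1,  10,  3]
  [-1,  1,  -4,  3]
λ = 6: alg = 4, geom = 2

Step 1 — factor the characteristic polynomial to read off the algebraic multiplicities:
  χ_A(x) = (x - 6)^4

Step 2 — compute geometric multiplicities via the rank-nullity identity g(λ) = n − rank(A − λI):
  rank(A − (6)·I) = 2, so dim ker(A − (6)·I) = n − 2 = 2

Summary:
  λ = 6: algebraic multiplicity = 4, geometric multiplicity = 2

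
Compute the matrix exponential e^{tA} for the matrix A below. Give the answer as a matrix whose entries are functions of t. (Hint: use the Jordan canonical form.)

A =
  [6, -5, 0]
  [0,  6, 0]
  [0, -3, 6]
e^{tA} =
  [exp(6*t), -5*t*exp(6*t), 0]
  [0, exp(6*t), 0]
  [0, -3*t*exp(6*t), exp(6*t)]

Strategy: write A = P · J · P⁻¹ where J is a Jordan canonical form, so e^{tA} = P · e^{tJ} · P⁻¹, and e^{tJ} can be computed block-by-block.

A has Jordan form
J =
  [6, 1, 0]
  [0, 6, 0]
  [0, 0, 6]
(up to reordering of blocks).

Per-block formulas:
  For a 2×2 Jordan block J_2(6): exp(t · J_2(6)) = e^(6t)·(I + t·N), where N is the 2×2 nilpotent shift.
  For a 1×1 block at λ = 6: exp(t · [6]) = [e^(6t)].

After assembling e^{tJ} and conjugating by P, we get:

e^{tA} =
  [exp(6*t), -5*t*exp(6*t), 0]
  [0, exp(6*t), 0]
  [0, -3*t*exp(6*t), exp(6*t)]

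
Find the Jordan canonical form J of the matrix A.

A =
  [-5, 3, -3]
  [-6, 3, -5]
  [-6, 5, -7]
J_1(-5) ⊕ J_2(-2)

The characteristic polynomial is
  det(x·I − A) = x^3 + 9*x^2 + 24*x + 20 = (x + 2)^2*(x + 5)

Eigenvalues and multiplicities (the geometric multiplicity of λ is n − rank(A − λI), which equals the number of Jordan blocks for λ):
  λ = -5: algebraic multiplicity = 1, geometric multiplicity = 1
  λ = -2: algebraic multiplicity = 2, geometric multiplicity = 1

Determining the block sizes for each eigenvalue:
  λ = -5: one block (gm = 1), so the single block has size am = 1 → block sizes [1]
  λ = -2: one block (gm = 1), so the single block has size am = 2 → block sizes [2]

Assembling the blocks gives a Jordan form
J =
  [-5,  0,  0]
  [ 0, -2,  1]
  [ 0,  0, -2]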